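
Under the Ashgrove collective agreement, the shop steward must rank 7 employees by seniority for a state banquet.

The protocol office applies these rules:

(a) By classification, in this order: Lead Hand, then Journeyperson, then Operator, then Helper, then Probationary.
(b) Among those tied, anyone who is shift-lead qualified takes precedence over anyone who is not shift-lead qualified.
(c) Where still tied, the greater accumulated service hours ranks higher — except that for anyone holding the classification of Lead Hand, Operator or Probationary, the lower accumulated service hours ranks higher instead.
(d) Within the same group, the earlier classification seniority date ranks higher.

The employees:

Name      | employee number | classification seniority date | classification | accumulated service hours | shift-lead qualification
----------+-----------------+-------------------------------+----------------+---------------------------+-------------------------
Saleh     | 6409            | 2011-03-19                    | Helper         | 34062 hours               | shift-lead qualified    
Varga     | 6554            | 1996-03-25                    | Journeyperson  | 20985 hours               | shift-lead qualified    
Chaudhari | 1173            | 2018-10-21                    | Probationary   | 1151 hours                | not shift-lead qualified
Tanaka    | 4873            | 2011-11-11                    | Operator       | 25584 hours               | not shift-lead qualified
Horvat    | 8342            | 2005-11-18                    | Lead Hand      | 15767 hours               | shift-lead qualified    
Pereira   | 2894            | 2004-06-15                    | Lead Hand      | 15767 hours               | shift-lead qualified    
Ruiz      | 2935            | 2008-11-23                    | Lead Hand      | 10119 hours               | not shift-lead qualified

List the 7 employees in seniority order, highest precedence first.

By classification: Pereira, Horvat and Ruiz (Lead Hand); then Varga (Journeyperson); then Tanaka (Operator); then Saleh (Helper); then Chaudhari (Probationary).
Among Pereira, Horvat and Ruiz, shift-lead qualified before not shift-lead qualified: Pereira and Horvat (shift-lead qualified) before Ruiz (not shift-lead qualified).
Pereira and Horvat both have accumulated service hours 15767 hours, so the next rule applies.
Among Pereira and Horvat, by classification seniority date (earlier first): Pereira (2004-06-15) before Horvat (2005-11-18).
Full order: Pereira, Horvat, Ruiz, Varga, Tanaka, Saleh, Chaudhari.

Pereira, Horvat, Ruiz, Varga, Tanaka, Saleh, Chaudhari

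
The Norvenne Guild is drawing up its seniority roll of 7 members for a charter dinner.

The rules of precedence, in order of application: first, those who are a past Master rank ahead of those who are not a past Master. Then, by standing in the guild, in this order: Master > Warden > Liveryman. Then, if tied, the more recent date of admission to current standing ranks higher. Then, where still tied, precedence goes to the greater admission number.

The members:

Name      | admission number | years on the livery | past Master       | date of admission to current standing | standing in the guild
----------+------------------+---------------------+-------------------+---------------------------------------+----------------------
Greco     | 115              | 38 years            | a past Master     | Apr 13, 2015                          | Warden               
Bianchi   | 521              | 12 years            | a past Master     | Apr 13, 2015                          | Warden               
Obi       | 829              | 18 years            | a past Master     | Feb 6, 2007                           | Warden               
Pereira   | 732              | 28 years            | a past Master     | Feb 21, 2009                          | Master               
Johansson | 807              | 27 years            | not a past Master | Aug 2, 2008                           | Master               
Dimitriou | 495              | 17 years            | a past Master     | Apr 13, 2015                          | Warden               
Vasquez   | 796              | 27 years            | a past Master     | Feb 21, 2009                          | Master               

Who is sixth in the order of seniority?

Obi

By the first rule: Vasquez, Pereira, Bianchi, Dimitriou, Greco and Obi (each a past Master); then Johansson (not a past Master).
Among Vasquez, Pereira, Bianchi, Dimitriou, Greco and Obi, by standing in the guild: Vasquez and Pereira (Master) before Bianchi, Dimitriou, Greco and Obi (Warden).
Vasquez and Pereira both have date of admission to current standing Feb 21, 2009, so the next rule applies.
Among Vasquez and Pereira, by admission number (higher first): Vasquez (796) before Pereira (732).
Among Bianchi, Dimitriou, Greco and Obi, by date of admission to current standing (later first): Bianchi, Dimitriou and Greco (Apr 13, 2015) before Obi (Feb 6, 2007).
Among Bianchi, Dimitriou and Greco, by admission number (higher first): Bianchi (521) before Dimitriou (495) before Greco (115).
Order: Vasquez, Pereira, Bianchi, Dimitriou, Greco, Obi, Johansson.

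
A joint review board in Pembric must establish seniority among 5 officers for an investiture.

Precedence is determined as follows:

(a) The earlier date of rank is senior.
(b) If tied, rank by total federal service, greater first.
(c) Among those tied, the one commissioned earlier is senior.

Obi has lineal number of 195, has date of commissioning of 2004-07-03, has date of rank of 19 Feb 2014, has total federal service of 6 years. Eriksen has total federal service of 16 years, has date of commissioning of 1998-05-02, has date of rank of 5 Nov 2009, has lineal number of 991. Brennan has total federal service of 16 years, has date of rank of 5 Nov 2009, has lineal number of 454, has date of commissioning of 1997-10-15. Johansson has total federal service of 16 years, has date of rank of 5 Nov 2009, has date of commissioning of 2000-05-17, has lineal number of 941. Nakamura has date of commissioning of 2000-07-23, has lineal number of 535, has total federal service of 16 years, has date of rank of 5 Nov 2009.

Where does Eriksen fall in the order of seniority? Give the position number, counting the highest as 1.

2

By date of rank (earlier first): Brennan, Eriksen, Johansson and Nakamura (each 5 Nov 2009); then Obi (19 Feb 2014).
Brennan, Eriksen, Johansson and Nakamura all have total federal service 16 years, so the next rule applies.
Among Brennan, Eriksen, Johansson and Nakamura, by date of commissioning (earlier first): Brennan (1997-10-15) before Eriksen (1998-05-02) before Johansson (2000-05-17) before Nakamura (2000-07-23).
Order: Brennan, Eriksen, Johansson, Nakamura, Obi. So position 2.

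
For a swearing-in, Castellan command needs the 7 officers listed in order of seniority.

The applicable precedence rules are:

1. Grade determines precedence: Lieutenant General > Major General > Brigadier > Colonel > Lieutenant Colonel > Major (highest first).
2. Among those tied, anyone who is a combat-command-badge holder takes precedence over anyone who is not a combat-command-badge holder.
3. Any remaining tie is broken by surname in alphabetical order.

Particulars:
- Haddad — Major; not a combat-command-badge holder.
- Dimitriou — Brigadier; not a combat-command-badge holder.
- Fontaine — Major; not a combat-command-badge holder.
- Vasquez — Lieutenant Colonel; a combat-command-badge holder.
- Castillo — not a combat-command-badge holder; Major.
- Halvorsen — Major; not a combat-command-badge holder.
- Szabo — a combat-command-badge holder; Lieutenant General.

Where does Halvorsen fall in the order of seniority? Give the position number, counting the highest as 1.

7

By grade: Szabo (Lieutenant General); then Dimitriou (Brigadier); then Vasquez (Lieutenant Colonel); then Castillo, Fontaine, Haddad and Halvorsen (Major).
Castillo, Fontaine, Haddad and Halvorsen are each not a combat-command-badge holder, so the next rule applies.
Among Castillo, Fontaine, Haddad and Halvorsen, alphabetically by surname: Castillo before Fontaine before Haddad before Halvorsen.
Order: Szabo, Dimitriou, Vasquez, Castillo, Fontaine, Haddad, Halvorsen. So position 7.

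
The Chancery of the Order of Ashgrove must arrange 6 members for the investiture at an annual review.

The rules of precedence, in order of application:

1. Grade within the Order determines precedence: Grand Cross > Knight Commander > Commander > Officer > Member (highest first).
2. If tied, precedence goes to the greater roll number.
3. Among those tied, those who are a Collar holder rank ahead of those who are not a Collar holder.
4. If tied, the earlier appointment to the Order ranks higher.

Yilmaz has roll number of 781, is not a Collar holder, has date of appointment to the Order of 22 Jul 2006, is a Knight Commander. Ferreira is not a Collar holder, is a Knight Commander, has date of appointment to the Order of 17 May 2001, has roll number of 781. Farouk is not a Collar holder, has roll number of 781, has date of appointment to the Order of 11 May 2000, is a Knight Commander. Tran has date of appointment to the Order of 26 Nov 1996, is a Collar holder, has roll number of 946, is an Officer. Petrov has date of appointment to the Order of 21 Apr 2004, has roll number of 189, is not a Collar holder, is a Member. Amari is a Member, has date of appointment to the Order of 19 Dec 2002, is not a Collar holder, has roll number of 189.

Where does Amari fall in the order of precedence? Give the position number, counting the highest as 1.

5

By grade within the Order: Farouk, Ferreira and Yilmaz (Knight Commander); then Tran (Officer); then Amari and Petrov (Member).
Farouk, Ferreira and Yilmaz all have roll number 781, so the next rule applies.
Farouk, Ferreira and Yilmaz are each not a Collar holder, so the next rule applies.
Among Farouk, Ferreira and Yilmaz, by date of appointment to the Order (earlier first): Farouk (11 May 2000) before Ferreira (17 May 2001) before Yilmaz (22 Jul 2006).
Amari and Petrov both have roll number 189, so the next rule applies.
Amari and Petrov are each not a Collar holder, so the next rule applies.
Among Amari and Petrov, by date of appointment to the Order (earlier first): Amari (19 Dec 2002) before Petrov (21 Apr 2004).
Order: Farouk, Ferreira, Yilmaz, Tran, Amari, Petrov. So position 5.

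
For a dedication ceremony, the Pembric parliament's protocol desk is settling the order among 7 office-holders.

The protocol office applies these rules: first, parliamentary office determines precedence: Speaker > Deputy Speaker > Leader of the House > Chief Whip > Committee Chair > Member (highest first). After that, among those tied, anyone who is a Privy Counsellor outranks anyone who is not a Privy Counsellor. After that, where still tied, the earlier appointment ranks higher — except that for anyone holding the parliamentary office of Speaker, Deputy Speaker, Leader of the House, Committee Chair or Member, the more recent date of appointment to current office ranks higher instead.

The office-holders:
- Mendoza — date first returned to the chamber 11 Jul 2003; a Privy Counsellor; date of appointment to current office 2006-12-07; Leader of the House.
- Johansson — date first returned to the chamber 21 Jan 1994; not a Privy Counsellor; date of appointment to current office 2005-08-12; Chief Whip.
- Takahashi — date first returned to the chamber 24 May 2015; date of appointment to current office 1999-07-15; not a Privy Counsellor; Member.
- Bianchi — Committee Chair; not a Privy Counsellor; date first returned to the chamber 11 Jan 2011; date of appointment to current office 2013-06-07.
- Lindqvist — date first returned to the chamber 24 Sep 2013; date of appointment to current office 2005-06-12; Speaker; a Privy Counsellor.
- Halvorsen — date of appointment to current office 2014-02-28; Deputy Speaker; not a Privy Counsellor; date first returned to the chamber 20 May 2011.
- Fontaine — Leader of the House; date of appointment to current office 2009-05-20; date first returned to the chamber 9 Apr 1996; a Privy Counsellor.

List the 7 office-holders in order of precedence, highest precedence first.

Lindqvist, Halvorsen, Fontaine, Mendoza, Johansson, Bianchi, Takahashi

By parliamentary office: Lindqvist (Speaker); then Halvorsen (Deputy Speaker); then Fontaine and Mendoza (Leader of the House); then Johansson (Chief Whip); then Bianchi (Committee Chair); then Takahashi (Member).
Fontaine and Mendoza are each a Privy Counsellor, so the next rule applies.
Among Fontaine and Mendoza, by date of appointment to current office (later first) (reversed rule for this group): Fontaine (2009-05-20) before Mendoza (2006-12-07).
Full order: Lindqvist, Halvorsen, Fontaine, Mendoza, Johansson, Bianchi, Takahashi.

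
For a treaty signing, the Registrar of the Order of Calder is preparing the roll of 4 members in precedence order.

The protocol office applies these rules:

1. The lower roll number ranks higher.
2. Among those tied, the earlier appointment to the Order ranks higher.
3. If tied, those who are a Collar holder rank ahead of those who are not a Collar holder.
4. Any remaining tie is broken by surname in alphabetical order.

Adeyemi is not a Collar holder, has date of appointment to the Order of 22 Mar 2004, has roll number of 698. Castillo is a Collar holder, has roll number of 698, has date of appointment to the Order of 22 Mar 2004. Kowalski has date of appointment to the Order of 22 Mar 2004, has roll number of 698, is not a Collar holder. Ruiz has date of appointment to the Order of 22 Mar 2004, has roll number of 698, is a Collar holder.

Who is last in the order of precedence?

Kowalski

By roll number (lower first): Castillo, Ruiz, Adeyemi and Kowalski (each 698).
Castillo, Ruiz, Adeyemi and Kowalski all have date of appointment to the Order 22 Mar 2004, so the next rule applies.
Among Castillo, Ruiz, Adeyemi and Kowalski, a Collar holder before not a Collar holder: Castillo and Ruiz (a Collar holder) before Adeyemi and Kowalski (not a Collar holder).
Among Castillo and Ruiz, alphabetically by surname: Castillo before Ruiz.
Among Adeyemi and Kowalski, alphabetically by surname: Adeyemi before Kowalski.
Order: Castillo, Ruiz, Adeyemi, Kowalski.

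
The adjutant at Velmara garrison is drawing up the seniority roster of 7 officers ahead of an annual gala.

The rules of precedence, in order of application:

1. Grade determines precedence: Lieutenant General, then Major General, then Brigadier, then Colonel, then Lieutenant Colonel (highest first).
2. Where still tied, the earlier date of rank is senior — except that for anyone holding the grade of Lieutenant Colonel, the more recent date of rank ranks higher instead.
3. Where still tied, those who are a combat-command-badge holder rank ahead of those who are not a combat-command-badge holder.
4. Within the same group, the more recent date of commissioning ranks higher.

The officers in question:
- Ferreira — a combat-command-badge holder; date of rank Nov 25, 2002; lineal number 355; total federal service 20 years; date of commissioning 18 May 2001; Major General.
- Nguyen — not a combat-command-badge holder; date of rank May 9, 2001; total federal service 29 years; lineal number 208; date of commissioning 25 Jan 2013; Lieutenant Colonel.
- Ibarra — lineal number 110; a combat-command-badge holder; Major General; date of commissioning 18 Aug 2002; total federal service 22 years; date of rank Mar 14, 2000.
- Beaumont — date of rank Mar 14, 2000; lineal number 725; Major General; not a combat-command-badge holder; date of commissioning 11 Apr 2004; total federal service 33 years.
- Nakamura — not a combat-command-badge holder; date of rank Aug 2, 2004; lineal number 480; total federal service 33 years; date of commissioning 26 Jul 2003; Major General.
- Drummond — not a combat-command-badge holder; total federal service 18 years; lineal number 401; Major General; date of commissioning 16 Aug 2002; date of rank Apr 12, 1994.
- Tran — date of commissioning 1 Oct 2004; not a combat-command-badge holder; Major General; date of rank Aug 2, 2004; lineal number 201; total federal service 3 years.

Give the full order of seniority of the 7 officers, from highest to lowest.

Drummond, Ibarra, Beaumont, Ferreira, Tran, Nakamura, Nguyen

By grade: Drummond, Ibarra, Beaumont, Ferreira, Tran and Nakamura (Major General); then Nguyen (Lieutenant Colonel).
Among Drummond, Ibarra, Beaumont, Ferreira, Tran and Nakamura, by date of rank (earlier first): Drummond (Apr 12, 1994) before Ibarra and Beaumont (Mar 14, 2000) before Ferreira (Nov 25, 2002) before Tran and Nakamura (Aug 2, 2004).
Among Ibarra and Beaumont, a combat-command-badge holder before not a combat-command-badge holder: Ibarra (a combat-command-badge holder) before Beaumont (not a combat-command-badge holder).
Tran and Nakamura are each not a combat-command-badge holder, so the next rule applies.
Among Tran and Nakamura, by date of commissioning (later first): Tran (1 Oct 2004) before Nakamura (26 Jul 2003).
Full order: Drummond, Ibarra, Beaumont, Ferreira, Tran, Nakamura, Nguyen.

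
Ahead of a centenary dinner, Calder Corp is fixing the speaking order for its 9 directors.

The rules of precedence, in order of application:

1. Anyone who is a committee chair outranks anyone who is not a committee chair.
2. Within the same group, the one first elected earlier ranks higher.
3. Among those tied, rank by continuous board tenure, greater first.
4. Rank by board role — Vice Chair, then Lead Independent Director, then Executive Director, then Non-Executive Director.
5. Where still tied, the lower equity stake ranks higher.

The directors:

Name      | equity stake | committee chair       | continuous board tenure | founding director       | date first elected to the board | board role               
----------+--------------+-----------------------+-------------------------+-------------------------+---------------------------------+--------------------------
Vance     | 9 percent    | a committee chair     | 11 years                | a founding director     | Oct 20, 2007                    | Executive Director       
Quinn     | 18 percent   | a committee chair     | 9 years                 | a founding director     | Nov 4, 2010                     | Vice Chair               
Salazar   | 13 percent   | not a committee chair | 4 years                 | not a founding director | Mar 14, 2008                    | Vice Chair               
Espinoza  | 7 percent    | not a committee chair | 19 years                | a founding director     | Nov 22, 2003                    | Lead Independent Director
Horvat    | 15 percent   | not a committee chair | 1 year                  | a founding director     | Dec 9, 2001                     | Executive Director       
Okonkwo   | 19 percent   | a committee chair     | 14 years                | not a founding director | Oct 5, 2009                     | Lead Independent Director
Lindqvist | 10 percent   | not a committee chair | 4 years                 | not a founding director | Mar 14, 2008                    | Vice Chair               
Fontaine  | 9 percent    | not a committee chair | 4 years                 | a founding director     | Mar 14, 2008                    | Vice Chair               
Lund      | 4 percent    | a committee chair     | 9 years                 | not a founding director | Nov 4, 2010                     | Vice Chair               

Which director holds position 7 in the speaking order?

By the first rule: Vance, Okonkwo, Lund and Quinn (each a committee chair); then Horvat, Espinoza, Fontaine, Lindqvist and Salazar (each not a committee chair).
Among Vance, Okonkwo, Lund and Quinn, by date first elected to the board (earlier first): Vance (Oct 20, 2007) before Okonkwo (Oct 5, 2009) before Lund and Quinn (Nov 4, 2010).
Lund and Quinn both have continuous board tenure 9 years, so the next rule applies.
Lund and Quinn are each Vice Chair, so the next rule applies.
Among Lund and Quinn, by equity stake (lower first): Lund (4 percent) before Quinn (18 percent).
Among Horvat, Espinoza, Fontaine, Lindqvist and Salazar, by date first elected to the board (earlier first): Horvat (Dec 9, 2001) before Espinoza (Nov 22, 2003) before Fontaine, Lindqvist and Salazar (Mar 14, 2008).
Fontaine, Lindqvist and Salazar all have continuous board tenure 4 years, so the next rule applies.
Fontaine, Lindqvist and Salazar are each Vice Chair, so the next rule applies.
Among Fontaine, Lindqvist and Salazar, by equity stake (lower first): Fontaine (9 percent) before Lindqvist (10 percent) before Salazar (13 percent).
Order: Vance, Okonkwo, Lund, Quinn, Horvat, Espinoza, Fontaine, Lindqvist, Salazar.

Fontaine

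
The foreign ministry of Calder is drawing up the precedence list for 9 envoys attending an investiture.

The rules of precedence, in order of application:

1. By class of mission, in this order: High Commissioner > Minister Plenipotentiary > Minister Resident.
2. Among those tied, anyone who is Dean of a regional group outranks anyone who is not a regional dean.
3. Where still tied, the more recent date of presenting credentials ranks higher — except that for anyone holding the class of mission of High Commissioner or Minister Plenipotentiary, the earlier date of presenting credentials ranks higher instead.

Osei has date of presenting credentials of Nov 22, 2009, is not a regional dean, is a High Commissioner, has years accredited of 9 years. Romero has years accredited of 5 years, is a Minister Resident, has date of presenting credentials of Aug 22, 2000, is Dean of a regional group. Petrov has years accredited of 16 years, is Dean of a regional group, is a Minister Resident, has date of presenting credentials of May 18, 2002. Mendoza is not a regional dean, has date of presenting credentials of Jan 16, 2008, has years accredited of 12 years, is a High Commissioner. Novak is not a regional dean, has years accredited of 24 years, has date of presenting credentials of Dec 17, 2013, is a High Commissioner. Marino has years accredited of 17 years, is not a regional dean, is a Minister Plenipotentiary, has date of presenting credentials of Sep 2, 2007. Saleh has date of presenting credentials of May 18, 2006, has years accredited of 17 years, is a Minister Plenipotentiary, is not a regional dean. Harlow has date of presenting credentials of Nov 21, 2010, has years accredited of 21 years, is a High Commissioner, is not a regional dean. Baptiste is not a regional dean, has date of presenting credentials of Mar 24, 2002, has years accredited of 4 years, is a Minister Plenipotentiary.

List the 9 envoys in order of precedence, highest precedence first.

By class of mission: Mendoza, Osei, Harlow and Novak (High Commissioner); then Baptiste, Saleh and Marino (Minister Plenipotentiary); then Petrov and Romero (Minister Resident).
Mendoza, Osei, Harlow and Novak are each not a regional dean, so the next rule applies.
Among Mendoza, Osei, Harlow and Novak, by date of presenting credentials (earlier first) (reversed rule for this group): Mendoza (Jan 16, 2008) before Osei (Nov 22, 2009) before Harlow (Nov 21, 2010) before Novak (Dec 17, 2013).
Baptiste, Saleh and Marino are each not a regional dean, so the next rule applies.
Among Baptiste, Saleh and Marino, by date of presenting credentials (earlier first) (reversed rule for this group): Baptiste (Mar 24, 2002) before Saleh (May 18, 2006) before Marino (Sep 2, 2007).
Petrov and Romero are each Dean of a regional group, so the next rule applies.
Among Petrov and Romero, by date of presenting credentials (later first): Petrov (May 18, 2002) before Romero (Aug 22, 2000).
Full order: Mendoza, Osei, Harlow, Novak, Baptiste, Saleh, Marino, Petrov, Romero.

Mendoza, Osei, Harlow, Novak, Baptiste, Saleh, Marino, Petrov, Romero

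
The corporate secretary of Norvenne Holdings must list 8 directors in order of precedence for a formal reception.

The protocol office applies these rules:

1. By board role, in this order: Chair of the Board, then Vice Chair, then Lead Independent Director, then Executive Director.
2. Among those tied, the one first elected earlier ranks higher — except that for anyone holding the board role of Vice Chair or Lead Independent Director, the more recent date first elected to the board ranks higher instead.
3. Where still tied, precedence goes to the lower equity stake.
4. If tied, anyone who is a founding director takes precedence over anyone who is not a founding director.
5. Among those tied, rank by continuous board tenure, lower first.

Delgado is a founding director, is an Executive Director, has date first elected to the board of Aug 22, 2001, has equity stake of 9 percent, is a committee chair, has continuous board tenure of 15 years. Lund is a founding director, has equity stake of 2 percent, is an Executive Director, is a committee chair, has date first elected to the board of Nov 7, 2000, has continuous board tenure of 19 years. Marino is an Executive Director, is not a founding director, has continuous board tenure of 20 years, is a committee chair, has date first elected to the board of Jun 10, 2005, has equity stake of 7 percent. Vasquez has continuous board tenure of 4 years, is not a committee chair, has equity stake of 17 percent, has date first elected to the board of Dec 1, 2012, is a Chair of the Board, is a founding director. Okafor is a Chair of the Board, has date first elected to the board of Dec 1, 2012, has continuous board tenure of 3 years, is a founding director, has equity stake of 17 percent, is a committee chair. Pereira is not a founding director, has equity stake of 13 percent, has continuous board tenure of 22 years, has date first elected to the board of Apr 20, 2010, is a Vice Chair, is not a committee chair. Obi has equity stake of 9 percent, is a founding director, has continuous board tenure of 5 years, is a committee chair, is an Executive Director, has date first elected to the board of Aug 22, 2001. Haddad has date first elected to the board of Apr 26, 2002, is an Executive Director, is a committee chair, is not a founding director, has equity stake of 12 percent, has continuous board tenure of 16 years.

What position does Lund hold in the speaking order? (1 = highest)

By board role: Okafor and Vasquez (Chair of the Board); then Pereira (Vice Chair); then Lund, Obi, Delgado, Haddad and Marino (Executive Director).
Okafor and Vasquez both have date first elected to the board Dec 1, 2012, so the next rule applies.
Okafor and Vasquez both have equity stake 17 percent, so the next rule applies.
Okafor and Vasquez are each a founding director, so the next rule applies.
Among Okafor and Vasquez, by continuous board tenure (lower first): Okafor (3 years) before Vasquez (4 years).
Among Lund, Obi, Delgado, Haddad and Marino, by date first elected to the board (earlier first): Lund (Nov 7, 2000) before Obi and Delgado (Aug 22, 2001) before Haddad (Apr 26, 2002) before Marino (Jun 10, 2005).
Obi and Delgado both have equity stake 9 percent, so the next rule applies.
Obi and Delgado are each a founding director, so the next rule applies.
Among Obi and Delgado, by continuous board tenure (lower first): Obi (5 years) before Delgado (15 years).
Order: Okafor, Vasquez, Pereira, Lund, Obi, Delgado, Haddad, Marino. So position 4.

4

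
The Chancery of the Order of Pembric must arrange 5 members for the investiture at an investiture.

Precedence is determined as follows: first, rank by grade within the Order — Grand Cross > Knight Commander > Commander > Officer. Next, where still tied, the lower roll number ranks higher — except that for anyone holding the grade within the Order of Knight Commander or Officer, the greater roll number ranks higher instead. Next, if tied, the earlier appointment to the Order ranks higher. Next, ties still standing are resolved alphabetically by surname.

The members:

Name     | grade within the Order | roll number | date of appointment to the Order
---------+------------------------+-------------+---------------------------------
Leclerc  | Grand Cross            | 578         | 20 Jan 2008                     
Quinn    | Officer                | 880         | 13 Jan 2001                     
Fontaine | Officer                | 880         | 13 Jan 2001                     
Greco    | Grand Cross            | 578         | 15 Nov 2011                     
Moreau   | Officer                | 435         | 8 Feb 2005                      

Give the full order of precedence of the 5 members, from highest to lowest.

Leclerc, Greco, Fontaine, Quinn, Moreau

By grade within the Order: Leclerc and Greco (Grand Cross); then Fontaine, Quinn and Moreau (Officer).
Leclerc and Greco both have roll number 578, so the next rule applies.
Among Leclerc and Greco, by date of appointment to the Order (earlier first): Leclerc (20 Jan 2008) before Greco (15 Nov 2011).
Among Fontaine, Quinn and Moreau, by roll number (higher first) (reversed rule for this group): Fontaine and Quinn (880) before Moreau (435).
Fontaine and Quinn both have date of appointment to the Order 13 Jan 2001, so the next rule applies.
Among Fontaine and Quinn, alphabetically by surname: Fontaine before Quinn.
Full order: Leclerc, Greco, Fontaine, Quinn, Moreau.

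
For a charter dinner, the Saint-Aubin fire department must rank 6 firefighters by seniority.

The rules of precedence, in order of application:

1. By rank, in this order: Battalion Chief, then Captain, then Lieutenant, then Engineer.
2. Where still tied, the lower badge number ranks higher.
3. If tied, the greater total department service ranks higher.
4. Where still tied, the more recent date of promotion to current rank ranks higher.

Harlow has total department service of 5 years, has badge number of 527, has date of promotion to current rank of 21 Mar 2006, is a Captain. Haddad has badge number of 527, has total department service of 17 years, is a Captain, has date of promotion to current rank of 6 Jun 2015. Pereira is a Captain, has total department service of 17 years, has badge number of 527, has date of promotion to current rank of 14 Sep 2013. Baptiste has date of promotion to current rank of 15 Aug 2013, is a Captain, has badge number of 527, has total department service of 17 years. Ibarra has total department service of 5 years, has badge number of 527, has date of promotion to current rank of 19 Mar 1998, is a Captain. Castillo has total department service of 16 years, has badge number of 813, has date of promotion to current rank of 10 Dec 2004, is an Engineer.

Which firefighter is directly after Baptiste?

By rank: Haddad, Pereira, Baptiste, Harlow and Ibarra (Captain); then Castillo (Engineer).
Haddad, Pereira, Baptiste, Harlow and Ibarra all have badge number 527, so the next rule applies.
Among Haddad, Pereira, Baptiste, Harlow and Ibarra, by total department service (higher first): Haddad, Pereira and Baptiste (17 years) before Harlow and Ibarra (5 years).
Among Haddad, Pereira and Baptiste, by date of promotion to current rank (later first): Haddad (6 Jun 2015) before Pereira (14 Sep 2013) before Baptiste (15 Aug 2013).
Among Harlow and Ibarra, by date of promotion to current rank (later first): Harlow (21 Mar 2006) before Ibarra (19 Mar 1998).
Order: Haddad, Pereira, Baptiste, Harlow, Ibarra, Castillo.

Harlow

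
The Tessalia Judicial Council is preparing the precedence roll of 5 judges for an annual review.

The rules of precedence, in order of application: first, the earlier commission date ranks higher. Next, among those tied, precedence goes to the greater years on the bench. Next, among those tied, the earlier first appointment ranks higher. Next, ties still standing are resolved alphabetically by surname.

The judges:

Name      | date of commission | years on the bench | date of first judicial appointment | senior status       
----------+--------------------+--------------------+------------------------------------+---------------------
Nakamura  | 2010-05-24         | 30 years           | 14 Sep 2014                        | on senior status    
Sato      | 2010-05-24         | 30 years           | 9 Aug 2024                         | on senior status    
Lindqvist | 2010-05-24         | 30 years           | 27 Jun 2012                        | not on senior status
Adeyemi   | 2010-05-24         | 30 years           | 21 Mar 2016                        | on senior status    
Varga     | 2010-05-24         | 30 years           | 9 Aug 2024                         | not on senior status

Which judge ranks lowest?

By date of commission (earlier first): Lindqvist, Nakamura, Adeyemi, Sato and Varga (each 2010-05-24).
Lindqvist, Nakamura, Adeyemi, Sato and Varga all have years on the bench 30 years, so the next rule applies.
Among Lindqvist, Nakamura, Adeyemi, Sato and Varga, by date of first judicial appointment (earlier first): Lindqvist (27 Jun 2012) before Nakamura (14 Sep 2014) before Adeyemi (21 Mar 2016) before Sato and Varga (9 Aug 2024).
Among Sato and Varga, alphabetically by surname: Sato before Varga.
Order: Lindqvist, Nakamura, Adeyemi, Sato, Varga.

Varga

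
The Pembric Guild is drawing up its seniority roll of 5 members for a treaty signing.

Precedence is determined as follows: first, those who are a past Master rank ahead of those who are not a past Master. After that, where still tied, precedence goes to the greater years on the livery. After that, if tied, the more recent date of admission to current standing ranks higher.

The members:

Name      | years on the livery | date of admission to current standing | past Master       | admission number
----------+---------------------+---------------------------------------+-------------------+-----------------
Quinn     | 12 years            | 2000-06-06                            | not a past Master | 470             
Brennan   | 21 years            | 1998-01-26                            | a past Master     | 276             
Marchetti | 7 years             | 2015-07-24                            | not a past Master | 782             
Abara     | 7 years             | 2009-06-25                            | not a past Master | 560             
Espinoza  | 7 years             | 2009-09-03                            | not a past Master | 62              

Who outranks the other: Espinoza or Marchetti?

Marchetti

By the first rule: Brennan (a past Master); then Quinn, Marchetti, Espinoza and Abara (each not a past Master).
Among Quinn, Marchetti, Espinoza and Abara, by years on the livery (higher first): Quinn (12 years) before Marchetti, Espinoza and Abara (7 years).
Among Marchetti, Espinoza and Abara, by date of admission to current standing (later first): Marchetti (2015-07-24) before Espinoza (2009-09-03) before Abara (2009-06-25).
So Marchetti takes precedence.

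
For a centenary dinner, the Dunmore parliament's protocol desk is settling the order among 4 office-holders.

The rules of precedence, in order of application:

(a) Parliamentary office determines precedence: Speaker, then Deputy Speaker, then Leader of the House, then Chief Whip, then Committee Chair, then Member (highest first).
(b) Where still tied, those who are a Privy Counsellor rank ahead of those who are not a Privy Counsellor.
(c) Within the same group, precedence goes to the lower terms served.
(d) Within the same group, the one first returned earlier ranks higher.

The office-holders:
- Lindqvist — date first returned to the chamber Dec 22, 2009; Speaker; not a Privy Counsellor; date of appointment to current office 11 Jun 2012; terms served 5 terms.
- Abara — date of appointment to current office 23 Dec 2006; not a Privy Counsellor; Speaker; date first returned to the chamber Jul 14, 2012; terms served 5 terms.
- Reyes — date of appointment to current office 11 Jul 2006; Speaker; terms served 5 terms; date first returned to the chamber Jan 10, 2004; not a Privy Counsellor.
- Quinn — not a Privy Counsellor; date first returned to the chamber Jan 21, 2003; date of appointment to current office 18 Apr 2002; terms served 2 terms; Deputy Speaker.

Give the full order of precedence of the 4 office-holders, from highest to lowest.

Reyes, Lindqvist, Abara, Quinn

By parliamentary office: Reyes, Lindqvist and Abara (Speaker); then Quinn (Deputy Speaker).
Reyes, Lindqvist and Abara are each not a Privy Counsellor, so the next rule applies.
Reyes, Lindqvist and Abara all have terms served 5 terms, so the next rule applies.
Among Reyes, Lindqvist and Abara, by date first returned to the chamber (earlier first): Reyes (Jan 10, 2004) before Lindqvist (Dec 22, 2009) before Abara (Jul 14, 2012).
Full order: Reyes, Lindqvist, Abara, Quinn.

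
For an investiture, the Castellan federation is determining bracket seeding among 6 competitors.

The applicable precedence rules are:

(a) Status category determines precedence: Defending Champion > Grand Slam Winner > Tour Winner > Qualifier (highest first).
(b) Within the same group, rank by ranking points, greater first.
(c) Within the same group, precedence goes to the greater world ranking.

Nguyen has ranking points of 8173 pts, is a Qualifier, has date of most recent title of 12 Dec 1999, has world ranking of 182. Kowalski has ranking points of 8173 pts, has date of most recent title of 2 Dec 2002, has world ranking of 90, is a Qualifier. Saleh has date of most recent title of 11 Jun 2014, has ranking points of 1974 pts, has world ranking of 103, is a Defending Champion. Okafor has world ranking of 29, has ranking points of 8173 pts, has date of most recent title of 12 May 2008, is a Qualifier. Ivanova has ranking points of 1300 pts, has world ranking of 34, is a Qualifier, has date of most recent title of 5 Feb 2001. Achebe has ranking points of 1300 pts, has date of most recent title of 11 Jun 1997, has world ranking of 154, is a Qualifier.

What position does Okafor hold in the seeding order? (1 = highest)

4

By status category: Saleh (Defending Champion); then Nguyen, Kowalski, Okafor, Achebe and Ivanova (Qualifier).
Among Nguyen, Kowalski, Okafor, Achebe and Ivanova, by ranking points (higher first): Nguyen, Kowalski and Okafor (8173 pts) before Achebe and Ivanova (1300 pts).
Among Nguyen, Kowalski and Okafor, by world ranking (higher first): Nguyen (182) before Kowalski (90) before Okafor (29).
Among Achebe and Ivanova, by world ranking (higher first): Achebe (154) before Ivanova (34).
Order: Saleh, Nguyen, Kowalski, Okafor, Achebe, Ivanova. So position 4.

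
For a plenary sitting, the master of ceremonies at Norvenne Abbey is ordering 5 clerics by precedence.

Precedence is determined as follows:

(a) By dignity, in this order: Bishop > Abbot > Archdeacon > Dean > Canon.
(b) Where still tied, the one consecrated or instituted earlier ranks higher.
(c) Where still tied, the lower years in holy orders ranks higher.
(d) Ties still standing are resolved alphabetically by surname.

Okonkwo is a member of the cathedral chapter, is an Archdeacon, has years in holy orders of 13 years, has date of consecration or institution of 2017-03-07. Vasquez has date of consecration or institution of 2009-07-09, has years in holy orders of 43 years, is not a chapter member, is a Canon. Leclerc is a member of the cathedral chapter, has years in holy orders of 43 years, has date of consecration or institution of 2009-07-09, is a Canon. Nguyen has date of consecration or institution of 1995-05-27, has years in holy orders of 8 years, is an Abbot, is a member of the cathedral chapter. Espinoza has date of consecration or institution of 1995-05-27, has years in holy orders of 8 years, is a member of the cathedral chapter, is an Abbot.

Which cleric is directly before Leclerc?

Okonkwo

By dignity: Espinoza and Nguyen (Abbot); then Okonkwo (Archdeacon); then Leclerc and Vasquez (Canon).
Espinoza and Nguyen both have date of consecration or institution 1995-05-27, so the next rule applies.
Espinoza and Nguyen both have years in holy orders 8 years, so the next rule applies.
Among Espinoza and Nguyen, alphabetically by surname: Espinoza before Nguyen.
Leclerc and Vasquez both have date of consecration or institution 2009-07-09, so the next rule applies.
Leclerc and Vasquez both have years in holy orders 43 years, so the next rule applies.
Among Leclerc and Vasquez, alphabetically by surname: Leclerc before Vasquez.
Order: Espinoza, Nguyen, Okonkwo, Leclerc, Vasquez.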